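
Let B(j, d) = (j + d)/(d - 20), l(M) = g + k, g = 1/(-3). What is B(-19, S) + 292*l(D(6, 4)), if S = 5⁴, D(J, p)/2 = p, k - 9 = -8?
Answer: 355138/1815 ≈ 195.67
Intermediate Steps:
k = 1 (k = 9 - 8 = 1)
g = -⅓ ≈ -0.33333
D(J, p) = 2*p
S = 625
l(M) = ⅔ (l(M) = -⅓ + 1 = ⅔)
B(j, d) = (d + j)/(-20 + d)
B(-19, S) + 292*l(D(6, 4)) = (625 - 19)/(-20 + 625) + 292*(⅔) = 606/605 + 584/3 = 355138/1815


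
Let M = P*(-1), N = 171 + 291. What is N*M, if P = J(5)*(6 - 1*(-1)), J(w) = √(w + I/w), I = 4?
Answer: -3234*√145/5 ≈ -7788.5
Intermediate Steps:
J(w) = √(w + 4/w)
N = 462
P = 7*√145/5 (P = √(5 + 4/5)*(6 - 1*(-1)) = √(5 + 4*(⅕))*(6 + 1) = √(5 + ⅘)*7 = √(29/5)*7 = (√145/5)*7 = 7*√145/5 ≈ 16.858)
M = -7*√145/5 (M = (7*√145/5)*(-1) = -7*√145/5 ≈ -16.858)
N*M = 462*(-7*√145/5) = -3234*√145/5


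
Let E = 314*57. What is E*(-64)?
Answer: -1145472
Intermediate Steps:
E = 17898
E*(-64) = 17898*(-64) = -1145472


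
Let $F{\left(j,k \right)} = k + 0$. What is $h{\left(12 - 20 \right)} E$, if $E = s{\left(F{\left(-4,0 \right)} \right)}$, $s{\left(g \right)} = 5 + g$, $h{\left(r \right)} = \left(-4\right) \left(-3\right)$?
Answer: $60$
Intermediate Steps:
$F{\left(j,k \right)} = k$
$h{\left(r \right)} = 12$
$E = 5$ ($E = 5 + 0 = 5$)
$h{\left(12 - 20 \right)} E = 12 \cdot 5 = 60$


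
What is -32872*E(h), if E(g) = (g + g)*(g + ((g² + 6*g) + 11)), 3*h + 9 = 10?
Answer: -7955024/27 ≈ -2.9463e+5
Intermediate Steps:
h = ⅓ (h = -3 + (⅓)*10 = -3 + 10/3 = ⅓ ≈ 0.33333)
E(g) = 2*g*(11 + g² + 7*g) (E(g) = (2*g)*(g + (11 + g² + 6*g)) = (2*g)*(11 + g² + 7*g) = 2*g*(11 + g² + 7*g))
-32872*E(h) = -65744*(11 + (⅓)² + 7*(⅓))/3 = -65744*(11 + ⅑ + 7/3)/3 = -65744*121/(3*9) = -32872*242/27 = -7955024/27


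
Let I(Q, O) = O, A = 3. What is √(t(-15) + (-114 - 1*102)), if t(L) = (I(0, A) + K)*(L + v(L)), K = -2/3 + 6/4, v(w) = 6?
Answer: I*√1002/2 ≈ 15.827*I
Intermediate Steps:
K = ⅚ (K = -2*⅓ + 6*(¼) = -⅔ + 3/2 = ⅚ ≈ 0.83333)
t(L) = 23 + 23*L/6 (t(L) = (3 + ⅚)*(L + 6) = 23*(6 + L)/6 = 23 + 23*L/6)
√(t(-15) + (-114 - 1*102)) = √((23 + (23/6)*(-15)) + (-114 - 1*102)) = √((23 - 115/2) + (-114 - 102)) = √(-69/2 - 216) = √(-501/2) = I*√1002/2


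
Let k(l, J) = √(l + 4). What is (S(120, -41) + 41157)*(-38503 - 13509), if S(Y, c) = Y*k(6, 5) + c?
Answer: -2138525392 - 6241440*√10 ≈ -2.1583e+9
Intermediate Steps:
k(l, J) = √(4 + l)
S(Y, c) = c + Y*√10 (S(Y, c) = Y*√(4 + 6) + c = Y*√10 + c = c + Y*√10)
(S(120, -41) + 41157)*(-38503 - 13509) = ((-41 + 120*√10) + 41157)*(-38503 - 13509) = (41116 + 120*√10)*(-52012) = -2138525392 - 6241440*√10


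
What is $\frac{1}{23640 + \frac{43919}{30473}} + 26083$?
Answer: $\frac{18790861972510}{720425639} \approx 26083.0$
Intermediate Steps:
$\frac{1}{23640 + \frac{43919}{30473}} + 26083 = \frac{1}{\frac{720425639}{30473}} + 26083 = \frac{30473}{720425639} + 26083 = \frac{18790861972510}{720425639}$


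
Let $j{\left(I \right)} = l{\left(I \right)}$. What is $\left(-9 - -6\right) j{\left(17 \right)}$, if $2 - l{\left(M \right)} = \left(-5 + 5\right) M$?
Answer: $-6$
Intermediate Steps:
$l{\left(M \right)} = 2$ ($l{\left(M \right)} = 2 - \left(-5 + 5\right) M = 2 - 0 M = 2 - 0 = 2 + 0 = 2$)
$j{\left(I \right)} = 2$
$\left(-9 - -6\right) j{\left(17 \right)} = \left(-9 - -6\right) 2 = \left(-9 + 6\right) 2 = \left(-3\right) 2 = -6$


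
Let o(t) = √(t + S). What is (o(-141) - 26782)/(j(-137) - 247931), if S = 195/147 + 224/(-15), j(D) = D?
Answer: 13391/124034 - I*√426135/13023570 ≈ 0.10796 - 5.0124e-5*I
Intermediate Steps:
S = -10001/735 (S = 195*(1/147) + 224*(-1/15) = 65/49 - 224/15 = -10001/735 ≈ -13.607)
o(t) = √(-10001/735 + t) (o(t) = √(t - 10001/735) = √(-10001/735 + t))
(o(-141) - 26782)/(j(-137) - 247931) = (√(-150015 + 11025*(-141))/105 - 26782)/(-137 - 247931) = (√(-150015 - 1554525)/105 - 26782)/(-248068) = (√(-1704540)/105 - 26782)*(-1/248068) = ((2*I*√426135)/105 - 26782)*(-1/248068) = (2*I*√426135/105 - 26782)*(-1/248068) = (-26782 + 2*I*√426135/105)*(-1/248068) = 13391/124034 - I*√426135/13023570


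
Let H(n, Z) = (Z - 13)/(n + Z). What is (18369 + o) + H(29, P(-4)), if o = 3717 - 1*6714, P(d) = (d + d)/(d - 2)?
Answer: 199831/13 ≈ 15372.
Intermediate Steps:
P(d) = 2*d/(-2 + d) (P(d) = (2*d)/(-2 + d) = 2*d/(-2 + d))
H(n, Z) = (-13 + Z)/(Z + n)
o = -2997 (o = 3717 - 6714 = -2997)
(18369 + o) + H(29, P(-4)) = (18369 - 2997) + (-13 + 2*(-4)/(-2 - 4))/(2*(-4)/(-2 - 4) + 29) = 15372 + (-13 + 2*(-4)/(-6))/(2*(-4)/(-6) + 29) = 15372 + (-13 + 2*(-4)*(-⅙))/(2*(-4)*(-⅙) + 29) = 15372 + (-13 + 4/3)/(4/3 + 29) = 15372 - 35/3/(91/3) = 15372 + (3/91)*(-35/3) = 15372 - 5/13 = 199831/13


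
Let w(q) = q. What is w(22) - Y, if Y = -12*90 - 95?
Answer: 1197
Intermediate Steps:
Y = -1175 (Y = -1080 - 95 = -1175)
w(22) - Y = 22 - 1*(-1175) = 22 + 1175 = 1197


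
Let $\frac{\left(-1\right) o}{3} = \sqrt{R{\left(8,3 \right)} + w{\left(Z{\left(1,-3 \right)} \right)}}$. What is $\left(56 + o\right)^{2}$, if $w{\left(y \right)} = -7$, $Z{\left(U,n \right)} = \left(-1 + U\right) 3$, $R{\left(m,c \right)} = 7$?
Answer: $3136$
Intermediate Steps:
$Z{\left(U,n \right)} = -3 + 3 U$
$o = 0$ ($o = - 3 \sqrt{7 - 7} = - 3 \sqrt{0} = \left(-3\right) 0 = 0$)
$\left(56 + o\right)^{2} = \left(56 + 0\right)^{2} = 56^{2} = 3136$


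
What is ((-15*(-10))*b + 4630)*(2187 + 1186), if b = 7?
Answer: 19158640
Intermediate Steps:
((-15*(-10))*b + 4630)*(2187 + 1186) = (-15*(-10)*7 + 4630)*(2187 + 1186) = (150*7 + 4630)*3373 = (1050 + 4630)*3373 = 5680*3373 = 19158640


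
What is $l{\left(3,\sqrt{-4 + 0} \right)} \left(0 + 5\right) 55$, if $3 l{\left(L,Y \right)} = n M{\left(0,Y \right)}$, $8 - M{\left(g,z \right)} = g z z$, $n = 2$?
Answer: $\frac{4400}{3} \approx 1466.7$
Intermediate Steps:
$M{\left(g,z \right)} = 8 - g z^{2}$ ($M{\left(g,z \right)} = 8 - g z z = 8 - g z^{2}$)
$l{\left(L,Y \right)} = \frac{16}{3}$ ($l{\left(L,Y \right)} = \frac{2 \left(8 - 0 Y^{2}\right)}{3} = \frac{2 \left(8 + 0\right)}{3} = \frac{2 \cdot 8}{3} = \frac{1}{3} \cdot 16 = \frac{16}{3}$)
$l{\left(3,\sqrt{-4 + 0} \right)} \left(0 + 5\right) 55 = \frac{16 \left(0 + 5\right)}{3} \cdot 55 = \frac{16}{3} \cdot 5 \cdot 55 = \frac{80}{3} \cdot 55 = \frac{4400}{3}$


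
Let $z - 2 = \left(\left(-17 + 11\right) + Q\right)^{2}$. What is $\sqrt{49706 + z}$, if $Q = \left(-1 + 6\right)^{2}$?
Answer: $\sqrt{50069} \approx 223.76$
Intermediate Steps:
$Q = 25$ ($Q = 5^{2} = 25$)
$z = 363$ ($z = 2 + \left(\left(-17 + 11\right) + 25\right)^{2} = 2 + \left(-6 + 25\right)^{2} = 2 + 19^{2} = 2 + 361 = 363$)
$\sqrt{49706 + z} = \sqrt{49706 + 363} = \sqrt{50069}$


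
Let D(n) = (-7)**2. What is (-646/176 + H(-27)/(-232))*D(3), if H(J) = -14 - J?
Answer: -232995/1276 ≈ -182.60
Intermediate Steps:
D(n) = 49
(-646/176 + H(-27)/(-232))*D(3) = (-646/176 + (-14 - 1*(-27))/(-232))*49 = (-646*1/176 + (-14 + 27)*(-1/232))*49 = (-323/88 + 13*(-1/232))*49 = (-323/88 - 13/232)*49 = -4755/1276*49 = -232995/1276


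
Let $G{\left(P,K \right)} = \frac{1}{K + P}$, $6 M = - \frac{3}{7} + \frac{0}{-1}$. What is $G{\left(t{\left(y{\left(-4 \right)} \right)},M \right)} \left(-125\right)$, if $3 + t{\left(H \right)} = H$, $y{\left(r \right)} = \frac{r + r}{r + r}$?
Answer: $\frac{1750}{29} \approx 60.345$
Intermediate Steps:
$M = - \frac{1}{14}$ ($M = \frac{- \frac{3}{7} + \frac{0}{-1}}{6} = \frac{\left(-3\right) \frac{1}{7} + 0 \left(-1\right)}{6} = \frac{- \frac{3}{7} + 0}{6} = \frac{1}{6} \left(- \frac{3}{7}\right) = - \frac{1}{14} \approx -0.071429$)
$y{\left(r \right)} = 1$ ($y{\left(r \right)} = \frac{2 r}{2 r} = 2 r \frac{1}{2 r} = 1$)
$t{\left(H \right)} = -3 + H$
$G{\left(t{\left(y{\left(-4 \right)} \right)},M \right)} \left(-125\right) = \frac{1}{- \frac{1}{14} + \left(-3 + 1\right)} \left(-125\right) = \frac{1}{- \frac{1}{14} - 2} \left(-125\right) = \frac{1}{- \frac{29}{14}} \left(-125\right) = \left(- \frac{14}{29}\right) \left(-125\right) = \frac{1750}{29}$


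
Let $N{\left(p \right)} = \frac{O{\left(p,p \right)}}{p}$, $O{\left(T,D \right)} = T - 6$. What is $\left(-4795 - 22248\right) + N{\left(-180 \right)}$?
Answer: $- \frac{811259}{30} \approx -27042.0$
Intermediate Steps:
$O{\left(T,D \right)} = -6 + T$
$N{\left(p \right)} = \frac{-6 + p}{p}$
$\left(-4795 - 22248\right) + N{\left(-180 \right)} = \left(-4795 - 22248\right) + \frac{-6 - 180}{-180} = -27043 - - \frac{31}{30} = -27043 + \frac{31}{30} = - \frac{811259}{30}$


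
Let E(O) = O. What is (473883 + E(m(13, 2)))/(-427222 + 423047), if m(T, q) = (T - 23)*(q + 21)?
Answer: -473653/4175 ≈ -113.45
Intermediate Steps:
m(T, q) = (-23 + T)*(21 + q)
(473883 + E(m(13, 2)))/(-427222 + 423047) = (473883 + (-483 - 23*2 + 21*13 + 13*2))/(-427222 + 423047) = (473883 + (-483 - 46 + 273 + 26))/(-4175) = (473883 - 230)*(-1/4175) = 473653*(-1/4175) = -473653/4175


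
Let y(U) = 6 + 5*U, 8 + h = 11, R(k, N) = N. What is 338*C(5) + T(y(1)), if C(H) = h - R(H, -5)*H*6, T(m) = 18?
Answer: 51732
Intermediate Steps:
h = 3 (h = -8 + 11 = 3)
C(H) = 3 + 30*H (C(H) = 3 - (-5)*H*6 = 3 - (-5)*6*H = 3 - (-30)*H = 3 + 30*H)
338*C(5) + T(y(1)) = 338*(3 + 30*5) + 18 = 338*(3 + 150) + 18 = 338*153 + 18 = 51714 + 18 = 51732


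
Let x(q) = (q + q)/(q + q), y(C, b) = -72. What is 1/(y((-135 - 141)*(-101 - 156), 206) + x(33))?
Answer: -1/71 ≈ -0.014085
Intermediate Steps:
x(q) = 1 (x(q) = (2*q)/((2*q)) = (2*q)*(1/(2*q)) = 1)
1/(y((-135 - 141)*(-101 - 156), 206) + x(33)) = 1/(-72 + 1) = 1/(-71) = -1/71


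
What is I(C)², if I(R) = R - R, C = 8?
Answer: 0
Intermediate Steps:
I(R) = 0
I(C)² = 0² = 0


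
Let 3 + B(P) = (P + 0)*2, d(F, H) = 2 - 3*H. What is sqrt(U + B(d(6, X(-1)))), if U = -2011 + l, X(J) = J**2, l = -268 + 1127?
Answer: I*sqrt(1157) ≈ 34.015*I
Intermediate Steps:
l = 859
U = -1152 (U = -2011 + 859 = -1152)
B(P) = -3 + 2*P (B(P) = -3 + (P + 0)*2 = -3 + P*2 = -3 + 2*P)
sqrt(U + B(d(6, X(-1)))) = sqrt(-1152 + (-3 + 2*(2 - 3*(-1)**2))) = sqrt(-1152 + (-3 + 2*(2 - 3*1))) = sqrt(-1152 + (-3 + 2*(2 - 3))) = sqrt(-1152 + (-3 + 2*(-1))) = sqrt(-1152 + (-3 - 2)) = sqrt(-1152 - 5) = sqrt(-1157) = I*sqrt(1157)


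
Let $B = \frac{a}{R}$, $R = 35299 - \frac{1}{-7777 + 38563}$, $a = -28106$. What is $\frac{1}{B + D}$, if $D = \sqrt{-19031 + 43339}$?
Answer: $\frac{235075832353866777}{7176443056264896364049} + \frac{1180949519479590169 \sqrt{6077}}{14352886112529792728098} \approx 0.0064469$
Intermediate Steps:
$R = \frac{1086715013}{30786}$ ($R = 35299 - \frac{1}{30786} = \frac{1086715013}{30786} \approx 35299.0$)
$D = 2 \sqrt{6077}$ ($D = \sqrt{24308} = 2 \sqrt{6077} \approx 155.91$)
$B = - \frac{865271316}{1086715013}$ ($B = - \frac{28106}{\frac{1086715013}{30786}} = \left(-28106\right) \frac{30786}{1086715013} = - \frac{865271316}{1086715013} \approx -0.79623$)
$\frac{1}{B + D} = \frac{1}{- \frac{865271316}{1086715013} + 2 \sqrt{6077}}$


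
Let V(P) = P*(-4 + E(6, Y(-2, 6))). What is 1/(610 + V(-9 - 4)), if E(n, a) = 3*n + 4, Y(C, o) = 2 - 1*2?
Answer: 1/376 ≈ 0.0026596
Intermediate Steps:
Y(C, o) = 0 (Y(C, o) = 2 - 2 = 0)
E(n, a) = 4 + 3*n
V(P) = 18*P (V(P) = P*(-4 + (4 + 3*6)) = P*(-4 + (4 + 18)) = P*(-4 + 22) = P*18 = 18*P)
1/(610 + V(-9 - 4)) = 1/(610 + 18*(-9 - 4)) = 1/(610 + 18*(-13)) = 1/(610 - 234) = 1/376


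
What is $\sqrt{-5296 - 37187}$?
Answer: $119 i \sqrt{3} \approx 206.11 i$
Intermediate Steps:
$\sqrt{-5296 - 37187} = \sqrt{-42483} = 119 i \sqrt{3}$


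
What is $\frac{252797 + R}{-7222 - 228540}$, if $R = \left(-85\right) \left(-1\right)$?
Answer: $- \frac{126441}{117881} \approx -1.0726$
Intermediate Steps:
$R = 85$
$\frac{252797 + R}{-7222 - 228540} = \frac{252797 + 85}{-7222 - 228540} = \frac{252882}{-235762} = 252882 \left(- \frac{1}{235762}\right) = - \frac{126441}{117881}$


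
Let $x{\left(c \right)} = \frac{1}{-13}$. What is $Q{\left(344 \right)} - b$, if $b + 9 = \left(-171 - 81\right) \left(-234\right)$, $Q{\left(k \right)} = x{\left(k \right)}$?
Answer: $- \frac{766468}{13} \approx -58959.0$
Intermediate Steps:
$x{\left(c \right)} = - \frac{1}{13}$
$Q{\left(k \right)} = - \frac{1}{13}$
$b = 58959$ ($b = -9 + \left(-171 - 81\right) \left(-234\right) = -9 - -58968 = -9 + 58968 = 58959$)
$Q{\left(344 \right)} - b = - \frac{1}{13} - 58959 = - \frac{766468}{13}$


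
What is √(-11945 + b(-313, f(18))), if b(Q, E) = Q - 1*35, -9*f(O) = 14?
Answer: I*√12293 ≈ 110.87*I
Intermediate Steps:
f(O) = -14/9 (f(O) = -⅑*14 = -14/9)
b(Q, E) = -35 + Q (b(Q, E) = Q - 35 = -35 + Q)
√(-11945 + b(-313, f(18))) = √(-11945 + (-35 - 313)) = √(-11945 - 348) = √(-12293) = I*√12293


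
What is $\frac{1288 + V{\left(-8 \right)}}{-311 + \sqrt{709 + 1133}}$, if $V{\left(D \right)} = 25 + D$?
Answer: $- \frac{405855}{94879} - \frac{1305 \sqrt{1842}}{94879} \approx -4.8679$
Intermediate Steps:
$\frac{1288 + V{\left(-8 \right)}}{-311 + \sqrt{709 + 1133}} = \frac{1288 + \left(25 - 8\right)}{-311 + \sqrt{709 + 1133}} = \frac{1288 + 17}{-311 + \sqrt{1842}} = \frac{1305}{-311 + \sqrt{1842}}$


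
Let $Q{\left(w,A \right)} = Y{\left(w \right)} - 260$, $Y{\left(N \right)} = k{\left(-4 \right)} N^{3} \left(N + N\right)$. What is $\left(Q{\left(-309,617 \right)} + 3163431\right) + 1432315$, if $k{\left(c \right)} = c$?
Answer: $-72928375402$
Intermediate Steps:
$Y{\left(N \right)} = - 8 N^{4}$ ($Y{\left(N \right)} = - 4 N^{3} \left(N + N\right) = - 4 N^{3} \cdot 2 N = - 8 N^{4}$)
$Q{\left(w,A \right)} = -260 - 8 w^{4}$ ($Q{\left(w,A \right)} = - 8 w^{4} - 260 = -260 - 8 w^{4}$)
$\left(Q{\left(-309,617 \right)} + 3163431\right) + 1432315 = \left(\left(-260 - 8 \left(-309\right)^{4}\right) + 3163431\right) + 1432315 = \left(\left(-260 - 72932970888\right) + 3163431\right) + 1432315 = \left(-72932971148 + 3163431\right) + 1432315 = -72929807717 + 1432315 = -72928375402$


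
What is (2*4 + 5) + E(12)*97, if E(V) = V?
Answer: 1177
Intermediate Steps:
(2*4 + 5) + E(12)*97 = (2*4 + 5) + 12*97 = (8 + 5) + 1164 = 13 + 1164 = 1177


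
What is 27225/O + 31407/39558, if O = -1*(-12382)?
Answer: 6429158/2148277 ≈ 2.9927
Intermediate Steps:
O = 12382
27225/O + 31407/39558 = 27225/12382 + 31407/39558 = 27225*(1/12382) + 31407*(1/39558) = 27225/12382 + 551/694 = 6429158/2148277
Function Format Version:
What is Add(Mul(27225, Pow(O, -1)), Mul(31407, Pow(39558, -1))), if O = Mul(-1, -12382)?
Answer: Rational(6429158, 2148277) ≈ 2.9927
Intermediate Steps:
O = 12382
Add(Mul(27225, Pow(O, -1)), Mul(31407, Pow(39558, -1))) = Add(Mul(27225, Pow(12382, -1)), Mul(31407, Pow(39558, -1))) = Add(Mul(27225, Rational(1, 12382)), Mul(31407, Rational(1, 39558))) = Add(Rational(27225, 12382), Rational(551, 694)) = Rational(6429158, 2148277)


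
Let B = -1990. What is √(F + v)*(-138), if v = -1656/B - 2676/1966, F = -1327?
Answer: -138*I*√1269980952093385/978085 ≈ -5028.1*I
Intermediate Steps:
v = -517386/978085 (v = -1656/(-1990) - 2676/1966 = -1656*(-1/1990) - 2676*1/1966 = 828/995 - 1338/983 = -517386/978085 ≈ -0.52898)
√(F + v)*(-138) = √(-1327 - 517386/978085)*(-138) = √(-1298436181/978085)*(-138) = (I*√1269980952093385/978085)*(-138) = -138*I*√1269980952093385/978085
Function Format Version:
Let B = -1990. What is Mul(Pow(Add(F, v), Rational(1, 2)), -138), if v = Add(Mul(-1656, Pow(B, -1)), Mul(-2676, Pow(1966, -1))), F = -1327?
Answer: Mul(Rational(-138, 978085), I, Pow(1269980952093385, Rational(1, 2))) ≈ Mul(-5028.1, I)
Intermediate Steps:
v = Rational(-517386, 978085) (v = Add(Mul(-1656, Pow(-1990, -1)), Mul(-2676, Pow(1966, -1))) = Add(Mul(-1656, Rational(-1, 1990)), Mul(-2676, Rational(1, 1966))) = Add(Rational(828, 995), Rational(-1338, 983)) = Rational(-517386, 978085) ≈ -0.52898)
Mul(Pow(Add(F, v), Rational(1, 2)), -138) = Mul(Pow(Add(-1327, Rational(-517386, 978085)), Rational(1, 2)), -138) = Mul(Pow(Rational(-1298436181, 978085), Rational(1, 2)), -138) = Mul(Mul(Rational(1, 978085), I, Pow(1269980952093385, Rational(1, 2))), -138) = Mul(Rational(-138, 978085), I, Pow(1269980952093385, Rational(1, 2)))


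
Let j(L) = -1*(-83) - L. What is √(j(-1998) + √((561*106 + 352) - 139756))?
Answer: √(2081 + 3*I*√8882) ≈ 45.723 + 3.0918*I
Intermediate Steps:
j(L) = 83 - L
√(j(-1998) + √((561*106 + 352) - 139756)) = √((83 - 1*(-1998)) + √((561*106 + 352) - 139756)) = √((83 + 1998) + √((59466 + 352) - 139756)) = √(2081 + √(59818 - 139756)) = √(2081 + √(-79938)) = √(2081 + 3*I*√8882)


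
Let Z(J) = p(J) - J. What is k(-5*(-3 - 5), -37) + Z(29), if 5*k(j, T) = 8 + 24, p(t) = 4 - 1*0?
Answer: -93/5 ≈ -18.600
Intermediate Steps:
p(t) = 4 (p(t) = 4 + 0 = 4)
Z(J) = 4 - J
k(j, T) = 32/5 (k(j, T) = (8 + 24)/5 = (⅕)*32 = 32/5)
k(-5*(-3 - 5), -37) + Z(29) = 32/5 + (4 - 1*29) = 32/5 + (4 - 29) = 32/5 - 25 = -93/5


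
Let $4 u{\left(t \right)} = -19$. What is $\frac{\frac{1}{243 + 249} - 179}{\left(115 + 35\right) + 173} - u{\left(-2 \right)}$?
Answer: $\frac{166696}{39729} \approx 4.1958$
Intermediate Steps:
$u{\left(t \right)} = - \frac{19}{4}$ ($u{\left(t \right)} = \frac{1}{4} \left(-19\right) = - \frac{19}{4}$)
$\frac{\frac{1}{243 + 249} - 179}{\left(115 + 35\right) + 173} - u{\left(-2 \right)} = \frac{\frac{1}{243 + 249} - 179}{\left(115 + 35\right) + 173} - - \frac{19}{4} = \frac{\frac{1}{492} - 179}{150 + 173} + \frac{19}{4} = \frac{\frac{1}{492} - 179}{323} + \frac{19}{4} = \left(- \frac{88067}{492}\right) \frac{1}{323} + \frac{19}{4} = - \frac{88067}{158916} + \frac{19}{4} = \frac{166696}{39729}$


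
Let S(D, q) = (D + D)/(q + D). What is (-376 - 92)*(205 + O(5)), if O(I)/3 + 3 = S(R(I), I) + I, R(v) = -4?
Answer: -87516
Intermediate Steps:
S(D, q) = 2*D/(D + q) (S(D, q) = (2*D)/(D + q) = 2*D/(D + q))
O(I) = -9 - 24/(-4 + I) + 3*I (O(I) = -9 + 3*(2*(-4)/(-4 + I) + I) = -9 + 3*(-8/(-4 + I) + I) = -9 + 3*(I - 8/(-4 + I)) = -9 + (-24/(-4 + I) + 3*I) = -9 - 24/(-4 + I) + 3*I)
(-376 - 92)*(205 + O(5)) = (-376 - 92)*(205 + 3*(-8 + (-4 + 5)*(-3 + 5))/(-4 + 5)) = -468*(205 + 3*(-8 + 1*2)/1) = -468*(205 + 3*1*(-8 + 2)) = -468*(205 + 3*1*(-6)) = -468*(205 - 18) = -468*187 = -87516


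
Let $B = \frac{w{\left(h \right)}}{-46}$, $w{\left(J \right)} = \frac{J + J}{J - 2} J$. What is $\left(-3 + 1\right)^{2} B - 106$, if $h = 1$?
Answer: $- \frac{2434}{23} \approx -105.83$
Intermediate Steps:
$w{\left(J \right)} = \frac{2 J^{2}}{-2 + J}$ ($w{\left(J \right)} = \frac{2 J}{-2 + J} J = \frac{2 J^{2}}{-2 + J}$)
$B = \frac{1}{23}$ ($B = \frac{2 \cdot 1^{2} \frac{1}{-2 + 1}}{-46} = 2 \cdot 1 \frac{1}{-1} \left(- \frac{1}{46}\right) = 2 \cdot 1 \left(-1\right) \left(- \frac{1}{46}\right) = \left(-2\right) \left(- \frac{1}{46}\right) = \frac{1}{23} \approx 0.043478$)
$\left(-3 + 1\right)^{2} B - 106 = \left(-3 + 1\right)^{2} \cdot \frac{1}{23} - 106 = \left(-2\right)^{2} \cdot \frac{1}{23} - 106 = 4 \cdot \frac{1}{23} - 106 = \frac{4}{23} - 106 = - \frac{2434}{23}$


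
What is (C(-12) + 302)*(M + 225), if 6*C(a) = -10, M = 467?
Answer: 623492/3 ≈ 2.0783e+5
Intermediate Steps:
C(a) = -5/3 (C(a) = (⅙)*(-10) = -5/3)
(C(-12) + 302)*(M + 225) = (-5/3 + 302)*(467 + 225) = (901/3)*692 = 623492/3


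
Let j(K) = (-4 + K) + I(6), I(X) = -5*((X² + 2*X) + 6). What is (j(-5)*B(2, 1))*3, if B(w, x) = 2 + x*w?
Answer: -3348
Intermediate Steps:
B(w, x) = 2 + w*x
I(X) = -30 - 10*X - 5*X² (I(X) = -5*(6 + X² + 2*X) = -30 - 10*X - 5*X²)
j(K) = -274 + K (j(K) = (-4 + K) + (-30 - 10*6 - 5*6²) = (-4 + K) + (-30 - 60 - 5*36) = (-4 + K) + (-30 - 60 - 180) = (-4 + K) - 270 = -274 + K)
(j(-5)*B(2, 1))*3 = ((-274 - 5)*(2 + 2*1))*3 = -279*(2 + 2)*3 = -279*4*3 = -1116*3 = -3348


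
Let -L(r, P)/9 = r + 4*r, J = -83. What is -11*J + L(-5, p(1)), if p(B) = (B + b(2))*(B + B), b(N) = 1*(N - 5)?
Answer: 1138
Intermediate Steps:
b(N) = -5 + N (b(N) = 1*(-5 + N) = -5 + N)
p(B) = 2*B*(-3 + B) (p(B) = (B + (-5 + 2))*(B + B) = (B - 3)*(2*B) = (-3 + B)*(2*B) = 2*B*(-3 + B))
L(r, P) = -45*r (L(r, P) = -9*(r + 4*r) = -45*r)
-11*J + L(-5, p(1)) = -11*(-83) - 45*(-5) = 913 + 225 = 1138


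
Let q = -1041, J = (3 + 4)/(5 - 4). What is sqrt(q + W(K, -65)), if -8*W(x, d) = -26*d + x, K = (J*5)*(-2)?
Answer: I*sqrt(4974)/2 ≈ 35.263*I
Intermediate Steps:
J = 7 (J = 7/1 = 7*1 = 7)
K = -70 (K = (7*5)*(-2) = 35*(-2) = -70)
W(x, d) = -x/8 + 13*d/4 (W(x, d) = -(-26*d + x)/8 = -(x - 26*d)/8 = -x/8 + 13*d/4)
sqrt(q + W(K, -65)) = sqrt(-1041 + (-1/8*(-70) + (13/4)*(-65))) = sqrt(-1041 + (35/4 - 845/4)) = sqrt(-1041 - 405/2) = sqrt(-2487/2) = I*sqrt(4974)/2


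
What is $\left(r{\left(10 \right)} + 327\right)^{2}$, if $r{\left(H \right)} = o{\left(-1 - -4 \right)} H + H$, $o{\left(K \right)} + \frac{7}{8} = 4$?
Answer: $\frac{2169729}{16} \approx 1.3561 \cdot 10^{5}$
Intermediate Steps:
$o{\left(K \right)} = \frac{25}{8}$ ($o{\left(K \right)} = - \frac{7}{8} + 4 = \frac{25}{8}$)
$r{\left(H \right)} = \frac{33 H}{8}$ ($r{\left(H \right)} = \frac{25 H}{8} + H = \frac{33 H}{8}$)
$\left(r{\left(10 \right)} + 327\right)^{2} = \left(\frac{33}{8} \cdot 10 + 327\right)^{2} = \left(\frac{165}{4} + 327\right)^{2} = \left(\frac{1473}{4}\right)^{2} = \frac{2169729}{16}$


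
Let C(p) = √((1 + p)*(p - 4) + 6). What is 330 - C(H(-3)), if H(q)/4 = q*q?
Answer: 330 - √1190 ≈ 295.50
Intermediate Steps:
H(q) = 4*q² (H(q) = 4*(q*q) = 4*q²)
C(p) = √(6 + (1 + p)*(-4 + p)) (C(p) = √((1 + p)*(-4 + p) + 6) = √(6 + (1 + p)*(-4 + p)))
330 - C(H(-3)) = 330 - √(2 + (4*(-3)²)² - 12*(-3)²) = 330 - √(2 + (4*9)² - 12*9) = 330 - √(2 + 36² - 3*36) = 330 - √(2 + 1296 - 108) = 330 - √1190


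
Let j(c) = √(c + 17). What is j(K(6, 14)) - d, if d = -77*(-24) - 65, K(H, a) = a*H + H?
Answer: -1783 + √107 ≈ -1772.7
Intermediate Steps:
K(H, a) = H + H*a (K(H, a) = H*a + H = H + H*a)
d = 1783 (d = 1848 - 65 = 1783)
j(c) = √(17 + c)
j(K(6, 14)) - d = √(17 + 6*(1 + 14)) - 1*1783 = √(17 + 6*15) - 1783 = √(17 + 90) - 1783 = √107 - 1783 = -1783 + √107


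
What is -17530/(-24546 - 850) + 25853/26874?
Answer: 140958001/85311513 ≈ 1.6523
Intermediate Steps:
-17530/(-24546 - 850) + 25853/26874 = -17530/(-25396) + 25853*(1/26874) = -17530*(-1/25396) + 25853/26874 = 8765/12698 + 25853/26874 = 140958001/85311513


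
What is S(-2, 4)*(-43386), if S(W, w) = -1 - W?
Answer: -43386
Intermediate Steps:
S(-2, 4)*(-43386) = (-1 - 1*(-2))*(-43386) = (-1 + 2)*(-43386) = 1*(-43386) = -43386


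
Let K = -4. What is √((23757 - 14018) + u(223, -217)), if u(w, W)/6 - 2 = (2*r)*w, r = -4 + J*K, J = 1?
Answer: I*√11657 ≈ 107.97*I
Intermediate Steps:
r = -8 (r = -4 + 1*(-4) = -4 - 4 = -8)
u(w, W) = 12 - 96*w (u(w, W) = 12 + 6*((2*(-8))*w) = 12 + 6*(-16*w) = 12 - 96*w)
√((23757 - 14018) + u(223, -217)) = √((23757 - 14018) + (12 - 96*223)) = √(9739 + (12 - 21408)) = √(9739 - 21396) = √(-11657) = I*√11657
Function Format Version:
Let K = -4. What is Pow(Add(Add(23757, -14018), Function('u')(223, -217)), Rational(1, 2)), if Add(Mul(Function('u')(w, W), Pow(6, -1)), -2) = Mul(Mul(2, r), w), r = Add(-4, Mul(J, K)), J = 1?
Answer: Mul(I, Pow(11657, Rational(1, 2))) ≈ Mul(107.97, I)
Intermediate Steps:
r = -8 (r = Add(-4, Mul(1, -4)) = Add(-4, -4) = -8)
Function('u')(w, W) = Add(12, Mul(-96, w)) (Function('u')(w, W) = Add(12, Mul(6, Mul(Mul(2, -8), w))) = Add(12, Mul(6, Mul(-16, w))) = Add(12, Mul(-96, w)))
Pow(Add(Add(23757, -14018), Function('u')(223, -217)), Rational(1, 2)) = Pow(Add(Add(23757, -14018), Add(12, Mul(-96, 223))), Rational(1, 2)) = Pow(Add(9739, Add(12, -21408)), Rational(1, 2)) = Pow(Add(9739, -21396), Rational(1, 2)) = Pow(-11657, Rational(1, 2)) = Mul(I, Pow(11657, Rational(1, 2)))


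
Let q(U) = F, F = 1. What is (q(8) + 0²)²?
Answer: 1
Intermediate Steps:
q(U) = 1
(q(8) + 0²)² = (1 + 0²)² = (1 + 0)² = 1² = 1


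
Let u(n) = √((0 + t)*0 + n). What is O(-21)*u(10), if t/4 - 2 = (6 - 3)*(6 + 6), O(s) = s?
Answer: -21*√10 ≈ -66.408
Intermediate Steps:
t = 152 (t = 8 + 4*((6 - 3)*(6 + 6)) = 8 + 4*(3*12) = 8 + 4*36 = 8 + 144 = 152)
u(n) = √n (u(n) = √((0 + 152)*0 + n) = √(152*0 + n) = √(0 + n) = √n)
O(-21)*u(10) = -21*√10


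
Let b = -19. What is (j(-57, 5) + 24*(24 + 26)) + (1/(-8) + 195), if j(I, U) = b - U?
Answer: 10967/8 ≈ 1370.9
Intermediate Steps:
j(I, U) = -19 - U
(j(-57, 5) + 24*(24 + 26)) + (1/(-8) + 195) = ((-19 - 1*5) + 24*(24 + 26)) + (1/(-8) + 195) = ((-19 - 5) + 24*50) + (-1/8 + 195) = (-24 + 1200) + 1559/8 = 1176 + 1559/8 = 10967/8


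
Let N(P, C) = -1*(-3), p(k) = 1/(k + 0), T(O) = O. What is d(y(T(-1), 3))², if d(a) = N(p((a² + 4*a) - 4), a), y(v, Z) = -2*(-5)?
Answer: 9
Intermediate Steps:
y(v, Z) = 10
p(k) = 1/k
N(P, C) = 3
d(a) = 3
d(y(T(-1), 3))² = 3² = 9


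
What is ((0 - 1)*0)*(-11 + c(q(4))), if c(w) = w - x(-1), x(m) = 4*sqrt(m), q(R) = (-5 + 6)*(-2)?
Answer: 0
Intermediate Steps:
q(R) = -2 (q(R) = 1*(-2) = -2)
c(w) = w - 4*I (c(w) = w - 4*sqrt(-1) = w - 4*I)
((0 - 1)*0)*(-11 + c(q(4))) = ((0 - 1)*0)*(-11 + (-2 - 4*I)) = (-1*0)*(-13 - 4*I) = 0*(-13 - 4*I) = 0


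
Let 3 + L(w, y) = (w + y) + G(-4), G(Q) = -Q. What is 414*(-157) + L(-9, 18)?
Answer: -64988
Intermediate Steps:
L(w, y) = 1 + w + y (L(w, y) = -3 + ((w + y) - 1*(-4)) = -3 + ((w + y) + 4) = -3 + (4 + w + y) = 1 + w + y)
414*(-157) + L(-9, 18) = 414*(-157) + (1 - 9 + 18) = -64998 + 10 = -64988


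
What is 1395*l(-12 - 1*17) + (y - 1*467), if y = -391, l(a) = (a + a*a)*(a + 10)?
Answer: -21522918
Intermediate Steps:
l(a) = (10 + a)*(a + a²) (l(a) = (a + a²)*(10 + a) = (10 + a)*(a + a²))
1395*l(-12 - 1*17) + (y - 1*467) = 1395*((-12 - 1*17)*(10 + (-12 - 1*17)² + 11*(-12 - 1*17))) + (-391 - 1*467) = 1395*((-12 - 17)*(10 + (-12 - 17)² + 11*(-12 - 17))) + (-391 - 467) = 1395*(-29*(10 + (-29)² + 11*(-29))) - 858 = 1395*(-29*(10 + 841 - 319)) - 858 = 1395*(-29*532) - 858 = 1395*(-15428) - 858 = -21522060 - 858 = -21522918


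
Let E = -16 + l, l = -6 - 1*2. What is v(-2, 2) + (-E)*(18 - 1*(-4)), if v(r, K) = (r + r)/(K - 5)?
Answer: 1588/3 ≈ 529.33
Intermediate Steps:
v(r, K) = 2*r/(-5 + K) (v(r, K) = (2*r)/(-5 + K) = 2*r/(-5 + K))
l = -8 (l = -6 - 2 = -8)
E = -24 (E = -16 - 8 = -24)
v(-2, 2) + (-E)*(18 - 1*(-4)) = 2*(-2)/(-5 + 2) + (-1*(-24))*(18 - 1*(-4)) = 2*(-2)/(-3) + 24*(18 + 4) = 2*(-2)*(-⅓) + 24*22 = 4/3 + 528 = 1588/3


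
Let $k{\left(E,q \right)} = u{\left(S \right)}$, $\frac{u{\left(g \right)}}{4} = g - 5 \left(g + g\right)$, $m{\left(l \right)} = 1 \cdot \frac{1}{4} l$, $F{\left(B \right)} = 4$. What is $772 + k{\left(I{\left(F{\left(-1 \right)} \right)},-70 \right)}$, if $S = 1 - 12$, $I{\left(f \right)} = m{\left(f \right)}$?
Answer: $1168$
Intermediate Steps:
$m{\left(l \right)} = \frac{l}{4}$ ($m{\left(l \right)} = 1 \cdot \frac{1}{4} l = \frac{l}{4}$)
$I{\left(f \right)} = \frac{f}{4}$
$S = -11$ ($S = 1 - 12 = -11$)
$u{\left(g \right)} = - 36 g$ ($u{\left(g \right)} = 4 \left(g - 5 \left(g + g\right)\right) = 4 \left(g - 5 \cdot 2 g\right) = 4 \left(g - 10 g\right) = 4 \left(- 9 g\right) = - 36 g$)
$k{\left(E,q \right)} = 396$ ($k{\left(E,q \right)} = \left(-36\right) \left(-11\right) = 396$)
$772 + k{\left(I{\left(F{\left(-1 \right)} \right)},-70 \right)} = 772 + 396 = 1168$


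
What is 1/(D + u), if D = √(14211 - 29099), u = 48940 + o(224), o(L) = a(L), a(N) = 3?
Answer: 48943/2395432137 - 2*I*√3722/2395432137 ≈ 2.0432e-5 - 5.0937e-8*I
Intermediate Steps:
o(L) = 3
u = 48943 (u = 48940 + 3 = 48943)
D = 2*I*√3722 (D = √(-14888) = 2*I*√3722 ≈ 122.02*I)
1/(D + u) = 1/(2*I*√3722 + 48943) = 1/(48943 + 2*I*√3722)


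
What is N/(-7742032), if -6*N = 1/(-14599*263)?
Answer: -1/178354909915104 ≈ -5.6068e-15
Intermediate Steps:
N = 1/23037222 (N = -1/(6*((-14599*263))) = -1/6/(-3839537) = -1/6*(-1/3839537) = 1/23037222 ≈ 4.3408e-8)
N/(-7742032) = (1/23037222)/(-7742032) = (1/23037222)*(-1/7742032) = -1/178354909915104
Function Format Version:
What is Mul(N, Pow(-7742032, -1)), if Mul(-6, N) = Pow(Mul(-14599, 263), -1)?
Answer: Rational(-1, 178354909915104) ≈ -5.6068e-15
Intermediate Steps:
N = Rational(1, 23037222) (N = Mul(Rational(-1, 6), Pow(Mul(-14599, 263), -1)) = Mul(Rational(-1, 6), Pow(-3839537, -1)) = Mul(Rational(-1, 6), Rational(-1, 3839537)) = Rational(1, 23037222) ≈ 4.3408e-8)
Mul(N, Pow(-7742032, -1)) = Mul(Rational(1, 23037222), Pow(-7742032, -1)) = Mul(Rational(1, 23037222), Rational(-1, 7742032)) = Rational(-1, 178354909915104)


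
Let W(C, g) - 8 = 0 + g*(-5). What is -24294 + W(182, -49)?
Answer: -24041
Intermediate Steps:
W(C, g) = 8 - 5*g (W(C, g) = 8 + (0 + g*(-5)) = 8 + (0 - 5*g) = 8 - 5*g)
-24294 + W(182, -49) = -24294 + (8 - 5*(-49)) = -24294 + (8 + 245) = -24294 + 253 = -24041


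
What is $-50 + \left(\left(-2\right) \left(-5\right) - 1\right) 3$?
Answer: $-23$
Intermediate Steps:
$-50 + \left(\left(-2\right) \left(-5\right) - 1\right) 3 = -50 + \left(10 - 1\right) 3 = -50 + 9 \cdot 3 = -50 + 27 = -23$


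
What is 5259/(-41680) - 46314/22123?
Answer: -2046712377/922086640 ≈ -2.2197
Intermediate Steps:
5259/(-41680) - 46314/22123 = 5259*(-1/41680) - 46314*1/22123 = -5259/41680 - 46314/22123 = -2046712377/922086640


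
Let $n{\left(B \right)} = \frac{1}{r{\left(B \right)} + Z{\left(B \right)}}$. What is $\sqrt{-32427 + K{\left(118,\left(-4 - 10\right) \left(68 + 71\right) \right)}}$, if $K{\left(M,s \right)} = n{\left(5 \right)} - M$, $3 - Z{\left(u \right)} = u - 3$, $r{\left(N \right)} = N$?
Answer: $\frac{i \sqrt{1171614}}{6} \approx 180.4 i$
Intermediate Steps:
$Z{\left(u \right)} = 6 - u$ ($Z{\left(u \right)} = 3 - \left(u - 3\right) = 3 - \left(-3 + u\right) = 6 - u$)
$n{\left(B \right)} = \frac{1}{6}$ ($n{\left(B \right)} = \frac{1}{B - \left(-6 + B\right)} = \frac{1}{6}$)
$K{\left(M,s \right)} = \frac{1}{6} - M$
$\sqrt{-32427 + K{\left(118,\left(-4 - 10\right) \left(68 + 71\right) \right)}} = \sqrt{-32427 + \left(\frac{1}{6} - 118\right)} = \sqrt{-32427 - \frac{707}{6}} = \sqrt{- \frac{195269}{6}} = \frac{i \sqrt{1171614}}{6}$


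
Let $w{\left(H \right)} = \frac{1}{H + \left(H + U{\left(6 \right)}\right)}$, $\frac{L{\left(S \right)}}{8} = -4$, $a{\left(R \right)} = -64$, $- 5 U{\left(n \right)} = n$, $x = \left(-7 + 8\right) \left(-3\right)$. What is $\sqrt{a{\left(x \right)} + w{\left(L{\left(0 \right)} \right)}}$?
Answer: $\frac{i \sqrt{6803294}}{326} \approx 8.001 i$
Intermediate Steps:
$x = -3$ ($x = 1 \left(-3\right) = -3$)
$U{\left(n \right)} = - \frac{n}{5}$
$L{\left(S \right)} = -32$ ($L{\left(S \right)} = 8 \left(-4\right) = -32$)
$w{\left(H \right)} = \frac{1}{- \frac{6}{5} + 2 H}$ ($w{\left(H \right)} = \frac{1}{H + \left(H - \frac{6}{5}\right)} = \frac{1}{H + \left(- \frac{6}{5} + H\right)} = \frac{1}{- \frac{6}{5} + 2 H}$)
$\sqrt{a{\left(x \right)} + w{\left(L{\left(0 \right)} \right)}} = \sqrt{-64 + \frac{5}{2 \left(-3 + 5 \left(-32\right)\right)}} = \sqrt{-64 + \frac{5}{2 \left(-3 - 160\right)}} = \sqrt{-64 + \frac{5}{2 \left(-163\right)}} = \sqrt{-64 + \frac{5}{2} \left(- \frac{1}{163}\right)} = \sqrt{-64 - \frac{5}{326}} = \sqrt{- \frac{20869}{326}} = \frac{i \sqrt{6803294}}{326}$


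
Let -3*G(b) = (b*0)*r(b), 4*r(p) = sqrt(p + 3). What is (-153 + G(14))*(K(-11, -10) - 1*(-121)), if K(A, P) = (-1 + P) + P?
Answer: -15300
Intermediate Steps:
r(p) = sqrt(3 + p)/4 (r(p) = sqrt(p + 3)/4 = sqrt(3 + p)/4)
K(A, P) = -1 + 2*P
G(b) = 0 (G(b) = -b*0*sqrt(3 + b)/4/3 = -0*sqrt(3 + b)/4 = -1/3*0 = 0)
(-153 + G(14))*(K(-11, -10) - 1*(-121)) = (-153 + 0)*((-1 + 2*(-10)) - 1*(-121)) = -153*((-1 - 20) + 121) = -153*(-21 + 121) = -153*100 = -15300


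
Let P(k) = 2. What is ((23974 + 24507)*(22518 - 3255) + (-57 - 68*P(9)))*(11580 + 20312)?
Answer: 29783597874520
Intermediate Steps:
((23974 + 24507)*(22518 - 3255) + (-57 - 68*P(9)))*(11580 + 20312) = ((23974 + 24507)*(22518 - 3255) + (-57 - 68*2))*(11580 + 20312) = (48481*19263 + (-57 - 136))*31892 = (933889503 - 193)*31892 = 933889310*31892 = 29783597874520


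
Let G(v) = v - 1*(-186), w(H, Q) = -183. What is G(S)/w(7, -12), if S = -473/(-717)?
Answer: -133835/131211 ≈ -1.0200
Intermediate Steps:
S = 473/717 (S = -473*(-1/717) = 473/717 ≈ 0.65969)
G(v) = 186 + v (G(v) = v + 186 = 186 + v)
G(S)/w(7, -12) = (186 + 473/717)/(-183) = (133835/717)*(-1/183) = -133835/131211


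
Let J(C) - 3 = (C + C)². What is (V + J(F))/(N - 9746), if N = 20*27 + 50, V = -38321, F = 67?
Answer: 10181/4578 ≈ 2.2239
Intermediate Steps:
J(C) = 3 + 4*C² (J(C) = 3 + (C + C)² = 3 + (2*C)² = 3 + 4*C²)
N = 590 (N = 540 + 50 = 590)
(V + J(F))/(N - 9746) = (-38321 + (3 + 4*67²))/(590 - 9746) = (-38321 + (3 + 4*4489))/(-9156) = (-38321 + (3 + 17956))*(-1/9156) = (-38321 + 17959)*(-1/9156) = -20362*(-1/9156) = 10181/4578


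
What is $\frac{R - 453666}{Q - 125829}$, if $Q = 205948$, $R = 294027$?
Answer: $- \frac{159639}{80119} \approx -1.9925$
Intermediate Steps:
$\frac{R - 453666}{Q - 125829} = \frac{294027 - 453666}{205948 - 125829} = - \frac{159639}{80119}$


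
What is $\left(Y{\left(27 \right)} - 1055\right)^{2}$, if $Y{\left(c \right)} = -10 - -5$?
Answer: $1123600$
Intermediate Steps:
$Y{\left(c \right)} = -5$ ($Y{\left(c \right)} = -10 + 5 = -5$)
$\left(Y{\left(27 \right)} - 1055\right)^{2} = \left(-5 - 1055\right)^{2} = \left(-1060\right)^{2} = 1123600$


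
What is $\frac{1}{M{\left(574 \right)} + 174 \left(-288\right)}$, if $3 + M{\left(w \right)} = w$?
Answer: $- \frac{1}{49541} \approx -2.0185 \cdot 10^{-5}$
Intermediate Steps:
$M{\left(w \right)} = -3 + w$
$\frac{1}{M{\left(574 \right)} + 174 \left(-288\right)} = \frac{1}{\left(-3 + 574\right) + 174 \left(-288\right)} = \frac{1}{571 - 50112} = \frac{1}{-49541} = - \frac{1}{49541}$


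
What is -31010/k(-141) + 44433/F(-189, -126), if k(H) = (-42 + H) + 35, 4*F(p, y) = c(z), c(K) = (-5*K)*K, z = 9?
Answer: -763627/3330 ≈ -229.32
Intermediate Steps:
c(K) = -5*K²
F(p, y) = -405/4 (F(p, y) = (-5*9²)/4 = (-5*81)/4 = (¼)*(-405) = -405/4)
k(H) = -7 + H
-31010/k(-141) + 44433/F(-189, -126) = -31010/(-7 - 141) + 44433/(-405/4) = -31010/(-148) + 44433*(-4/405) = -31010*(-1/148) - 19748/45 = 15505/74 - 19748/45 = -763627/3330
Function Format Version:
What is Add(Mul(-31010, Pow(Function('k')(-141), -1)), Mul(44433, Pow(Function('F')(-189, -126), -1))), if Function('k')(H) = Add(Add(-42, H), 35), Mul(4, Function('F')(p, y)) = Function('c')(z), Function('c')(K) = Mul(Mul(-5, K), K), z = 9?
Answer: Rational(-763627, 3330) ≈ -229.32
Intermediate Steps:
Function('c')(K) = Mul(-5, Pow(K, 2))
Function('F')(p, y) = Rational(-405, 4) (Function('F')(p, y) = Mul(Rational(1, 4), Mul(-5, Pow(9, 2))) = Mul(Rational(1, 4), Mul(-5, 81)) = Mul(Rational(1, 4), -405) = Rational(-405, 4))
Function('k')(H) = Add(-7, H)
Add(Mul(-31010, Pow(Function('k')(-141), -1)), Mul(44433, Pow(Function('F')(-189, -126), -1))) = Add(Mul(-31010, Pow(Add(-7, -141), -1)), Mul(44433, Pow(Rational(-405, 4), -1))) = Add(Mul(-31010, Pow(-148, -1)), Mul(44433, Rational(-4, 405))) = Add(Mul(-31010, Rational(-1, 148)), Rational(-19748, 45)) = Add(Rational(15505, 74), Rational(-19748, 45)) = Rational(-763627, 3330)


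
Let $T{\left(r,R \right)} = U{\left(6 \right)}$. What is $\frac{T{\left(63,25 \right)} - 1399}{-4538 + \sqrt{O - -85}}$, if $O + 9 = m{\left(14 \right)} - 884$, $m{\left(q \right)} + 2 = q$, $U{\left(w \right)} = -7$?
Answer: $\frac{1595107}{5148560} + \frac{703 i \sqrt{199}}{5148560} \approx 0.30982 + 0.0019262 i$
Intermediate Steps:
$m{\left(q \right)} = -2 + q$
$T{\left(r,R \right)} = -7$
$O = -881$ ($O = -9 + \left(\left(-2 + 14\right) - 884\right) = -9 + \left(12 - 884\right) = -9 - 872 = -881$)
$\frac{T{\left(63,25 \right)} - 1399}{-4538 + \sqrt{O - -85}} = \frac{-7 - 1399}{-4538 + \sqrt{-881 - -85}} = - \frac{1406}{-4538 + \sqrt{-881 + \left(100 - 15\right)}} = - \frac{1406}{-4538 + \sqrt{-881 + 85}} = - \frac{1406}{-4538 + \sqrt{-796}} = - \frac{1406}{-4538 + 2 i \sqrt{199}}$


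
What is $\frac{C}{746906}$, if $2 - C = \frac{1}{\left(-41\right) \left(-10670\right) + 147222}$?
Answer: $\frac{1169383}{436709962952} \approx 2.6777 \cdot 10^{-6}$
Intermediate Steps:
$C = \frac{1169383}{584692}$ ($C = 2 - \frac{1}{\left(-41\right) \left(-10670\right) + 147222} = 2 - \frac{1}{437470 + 147222} = 2 - \frac{1}{584692} = \frac{1169383}{584692} \approx 2.0$)
$\frac{C}{746906} = \frac{1169383}{584692 \cdot 746906} = \frac{1169383}{584692} \cdot \frac{1}{746906} = \frac{1169383}{436709962952}$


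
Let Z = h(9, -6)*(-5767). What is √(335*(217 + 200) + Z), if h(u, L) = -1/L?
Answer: √4994418/6 ≈ 372.47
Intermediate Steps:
Z = -5767/6 (Z = -1/(-6)*(-5767) = -1*(-⅙)*(-5767) = (⅙)*(-5767) = -5767/6 ≈ -961.17)
√(335*(217 + 200) + Z) = √(335*(217 + 200) - 5767/6) = √(335*417 - 5767/6) = √(139695 - 5767/6) = √(832403/6) = √4994418/6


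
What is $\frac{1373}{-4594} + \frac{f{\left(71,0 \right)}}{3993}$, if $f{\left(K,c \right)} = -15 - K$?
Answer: $- \frac{5877473}{18343842} \approx -0.32041$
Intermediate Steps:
$\frac{1373}{-4594} + \frac{f{\left(71,0 \right)}}{3993} = \frac{1373}{-4594} + \frac{-15 - 71}{3993} = 1373 \left(- \frac{1}{4594}\right) + \left(-15 - 71\right) \frac{1}{3993} = - \frac{1373}{4594} - \frac{86}{3993} = - \frac{5877473}{18343842}$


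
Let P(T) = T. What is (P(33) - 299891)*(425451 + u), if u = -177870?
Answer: -74239143498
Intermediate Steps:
(P(33) - 299891)*(425451 + u) = (33 - 299891)*(425451 - 177870) = -299858*247581 = -74239143498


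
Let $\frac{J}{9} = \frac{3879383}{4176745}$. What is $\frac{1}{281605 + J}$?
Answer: $\frac{4176745}{1176227190172} \approx 3.551 \cdot 10^{-6}$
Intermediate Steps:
$J = \frac{34914447}{4176745}$ ($J = 9 \cdot \frac{3879383}{4176745} = \frac{34914447}{4176745} \approx 8.3593$)
$\frac{1}{281605 + J} = \frac{1}{281605 + \frac{34914447}{4176745}} = \frac{1}{\frac{1176227190172}{4176745}} = \frac{4176745}{1176227190172}$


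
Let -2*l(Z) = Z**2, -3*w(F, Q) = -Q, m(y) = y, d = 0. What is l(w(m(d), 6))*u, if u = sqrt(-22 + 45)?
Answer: -2*sqrt(23) ≈ -9.5917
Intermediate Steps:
w(F, Q) = Q/3 (w(F, Q) = -(-1)*Q/3 = Q/3)
l(Z) = -Z**2/2
u = sqrt(23) ≈ 4.7958
l(w(m(d), 6))*u = (-((1/3)*6)**2/2)*sqrt(23) = (-1/2*2**2)*sqrt(23) = (-1/2*4)*sqrt(23) = -2*sqrt(23)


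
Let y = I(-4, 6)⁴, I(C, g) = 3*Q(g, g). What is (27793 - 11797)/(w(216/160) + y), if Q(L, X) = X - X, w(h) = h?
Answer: 106640/9 ≈ 11849.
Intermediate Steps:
Q(L, X) = 0
I(C, g) = 0 (I(C, g) = 3*0 = 0)
y = 0 (y = 0⁴ = 0)
(27793 - 11797)/(w(216/160) + y) = (27793 - 11797)/(216/160 + 0) = 15996/(216*(1/160) + 0) = 15996/(27/20 + 0) = 15996/(27/20) = 15996*(20/27) = 106640/9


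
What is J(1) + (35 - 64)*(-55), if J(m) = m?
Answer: 1596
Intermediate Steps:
J(1) + (35 - 64)*(-55) = 1 + (35 - 64)*(-55) = 1 - 29*(-55) = 1 + 1595 = 1596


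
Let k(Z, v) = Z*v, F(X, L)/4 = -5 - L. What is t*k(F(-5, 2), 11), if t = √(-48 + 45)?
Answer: -308*I*√3 ≈ -533.47*I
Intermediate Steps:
F(X, L) = -20 - 4*L (F(X, L) = 4*(-5 - L) = -20 - 4*L)
t = I*√3 (t = √(-3) = I*√3 ≈ 1.732*I)
t*k(F(-5, 2), 11) = (I*√3)*((-20 - 4*2)*11) = (I*√3)*((-20 - 8)*11) = (I*√3)*(-28*11) = (I*√3)*(-308) = -308*I*√3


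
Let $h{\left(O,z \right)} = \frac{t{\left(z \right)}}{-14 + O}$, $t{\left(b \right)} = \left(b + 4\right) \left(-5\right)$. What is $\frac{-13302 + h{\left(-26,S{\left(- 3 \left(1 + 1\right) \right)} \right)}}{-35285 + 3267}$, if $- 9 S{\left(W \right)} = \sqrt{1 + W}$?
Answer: $\frac{26603}{64036} + \frac{i \sqrt{5}}{2305296} \approx 0.41544 + 9.6997 \cdot 10^{-7} i$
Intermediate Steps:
$S{\left(W \right)} = - \frac{\sqrt{1 + W}}{9}$
$t{\left(b \right)} = -20 - 5 b$ ($t{\left(b \right)} = \left(4 + b\right) \left(-5\right) = -20 - 5 b$)
$h{\left(O,z \right)} = \frac{-20 - 5 z}{-14 + O}$
$\frac{-13302 + h{\left(-26,S{\left(- 3 \left(1 + 1\right) \right)} \right)}}{-35285 + 3267} = \frac{-13302 + \frac{5 \left(-4 - - \frac{\sqrt{1 - 3 \left(1 + 1\right)}}{9}\right)}{-14 - 26}}{-35285 + 3267} = \frac{-13302 + \frac{5 \left(-4 - - \frac{\sqrt{1 - 6}}{9}\right)}{-40}}{-32018} = \left(-13302 + 5 \left(- \frac{1}{40}\right) \left(-4 - - \frac{\sqrt{1 - 6}}{9}\right)\right) \left(- \frac{1}{32018}\right) = \left(-13302 + 5 \left(- \frac{1}{40}\right) \left(-4 - - \frac{\sqrt{-5}}{9}\right)\right) \left(- \frac{1}{32018}\right) = \left(-13302 + 5 \left(- \frac{1}{40}\right) \left(-4 - - \frac{i \sqrt{5}}{9}\right)\right) \left(- \frac{1}{32018}\right) = \left(-13302 + 5 \left(- \frac{1}{40}\right) \left(-4 + \frac{i \sqrt{5}}{9}\right)\right) \left(- \frac{1}{32018}\right) = \left(-13302 + \left(\frac{1}{2} - \frac{i \sqrt{5}}{72}\right)\right) \left(- \frac{1}{32018}\right) = \left(- \frac{26603}{2} - \frac{i \sqrt{5}}{72}\right) \left(- \frac{1}{32018}\right) = \frac{26603}{64036} + \frac{i \sqrt{5}}{2305296}$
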